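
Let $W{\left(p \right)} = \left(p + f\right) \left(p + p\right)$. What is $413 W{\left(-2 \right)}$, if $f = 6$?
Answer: $-6608$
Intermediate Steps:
$W{\left(p \right)} = 2 p \left(6 + p\right)$ ($W{\left(p \right)} = \left(p + 6\right) \left(p + p\right) = \left(6 + p\right) 2 p = 2 p \left(6 + p\right)$)
$413 W{\left(-2 \right)} = 413 \cdot 2 \left(-2\right) \left(6 - 2\right) = 413 \cdot 2 \left(-2\right) 4 = 413 \left(-16\right) = -6608$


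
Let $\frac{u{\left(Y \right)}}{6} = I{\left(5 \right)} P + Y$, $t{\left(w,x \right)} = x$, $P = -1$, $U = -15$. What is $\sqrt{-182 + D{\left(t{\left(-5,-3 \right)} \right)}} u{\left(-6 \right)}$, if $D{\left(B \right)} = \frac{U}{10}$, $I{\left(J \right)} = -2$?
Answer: $- 12 i \sqrt{734} \approx - 325.11 i$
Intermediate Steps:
$u{\left(Y \right)} = 12 + 6 Y$ ($u{\left(Y \right)} = 6 \left(\left(-2\right) \left(-1\right) + Y\right) = 6 \left(2 + Y\right) = 12 + 6 Y$)
$D{\left(B \right)} = - \frac{3}{2}$ ($D{\left(B \right)} = - \frac{15}{10} = \left(-15\right) \frac{1}{10} = - \frac{3}{2}$)
$\sqrt{-182 + D{\left(t{\left(-5,-3 \right)} \right)}} u{\left(-6 \right)} = \sqrt{-182 - \frac{3}{2}} \left(12 + 6 \left(-6\right)\right) = \sqrt{- \frac{367}{2}} \left(12 - 36\right) = \frac{i \sqrt{734}}{2} \left(-24\right) = - 12 i \sqrt{734}$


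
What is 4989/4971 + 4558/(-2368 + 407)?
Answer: -80971/61309 ≈ -1.3207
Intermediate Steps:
4989/4971 + 4558/(-2368 + 407) = 4989*(1/4971) + 4558/(-1961) = 1663/1657 + 4558*(-1/1961) = 1663/1657 - 86/37 = -80971/61309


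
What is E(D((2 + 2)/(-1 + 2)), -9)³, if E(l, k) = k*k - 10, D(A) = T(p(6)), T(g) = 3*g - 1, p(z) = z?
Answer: 357911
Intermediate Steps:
T(g) = -1 + 3*g
D(A) = 17 (D(A) = -1 + 3*6 = -1 + 18 = 17)
E(l, k) = -10 + k² (E(l, k) = k² - 10 = -10 + k²)
E(D((2 + 2)/(-1 + 2)), -9)³ = (-10 + (-9)²)³ = (-10 + 81)³ = 71³ = 357911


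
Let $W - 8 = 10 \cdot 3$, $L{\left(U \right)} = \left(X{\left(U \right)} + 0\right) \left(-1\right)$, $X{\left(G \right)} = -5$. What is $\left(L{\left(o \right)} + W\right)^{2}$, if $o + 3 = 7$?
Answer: $1849$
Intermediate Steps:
$o = 4$ ($o = -3 + 7 = 4$)
$L{\left(U \right)} = 5$ ($L{\left(U \right)} = \left(-5 + 0\right) \left(-1\right) = \left(-5\right) \left(-1\right) = 5$)
$W = 38$ ($W = 8 + 10 \cdot 3 = 8 + 30 = 38$)
$\left(L{\left(o \right)} + W\right)^{2} = \left(5 + 38\right)^{2} = 43^{2} = 1849$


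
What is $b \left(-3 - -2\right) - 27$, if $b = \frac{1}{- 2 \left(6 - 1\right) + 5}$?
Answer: $- \frac{134}{5} \approx -26.8$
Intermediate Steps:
$b = - \frac{1}{5}$ ($b = \frac{1}{\left(-2\right) 5 + 5} = \frac{1}{-10 + 5} = \frac{1}{-5} = - \frac{1}{5} \approx -0.2$)
$b \left(-3 - -2\right) - 27 = - \frac{-3 - -2}{5} - 27 = - \frac{-3 + 2}{5} - 27 = \left(- \frac{1}{5}\right) \left(-1\right) - 27 = \frac{1}{5} - 27 = - \frac{134}{5}$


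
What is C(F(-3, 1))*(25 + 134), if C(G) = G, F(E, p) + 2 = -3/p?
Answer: -795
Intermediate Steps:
F(E, p) = -2 - 3/p
C(F(-3, 1))*(25 + 134) = (-2 - 3/1)*(25 + 134) = (-2 - 3*1)*159 = (-2 - 3)*159 = -5*159 = -795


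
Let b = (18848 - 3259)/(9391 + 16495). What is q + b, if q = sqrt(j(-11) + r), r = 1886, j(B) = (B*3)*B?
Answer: 2227/3698 + sqrt(2249) ≈ 48.026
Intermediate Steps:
j(B) = 3*B**2 (j(B) = (3*B)*B = 3*B**2)
b = 2227/3698 (b = 15589/25886 = 15589*(1/25886) = 2227/3698 ≈ 0.60222)
q = sqrt(2249) (q = sqrt(3*(-11)**2 + 1886) = sqrt(3*121 + 1886) = sqrt(363 + 1886) = sqrt(2249) ≈ 47.424)
q + b = sqrt(2249) + 2227/3698 = 2227/3698 + sqrt(2249)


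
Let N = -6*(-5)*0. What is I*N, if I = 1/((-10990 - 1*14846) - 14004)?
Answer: 0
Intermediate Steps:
I = -1/39840 (I = 1/((-10990 - 14846) - 14004) = 1/(-25836 - 14004) = 1/(-39840) = -1/39840 ≈ -2.5100e-5)
N = 0 (N = 30*0 = 0)
I*N = -1/39840*0 = 0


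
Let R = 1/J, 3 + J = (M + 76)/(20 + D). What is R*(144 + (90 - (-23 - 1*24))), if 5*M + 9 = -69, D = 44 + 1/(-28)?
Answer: -2516355/18409 ≈ -136.69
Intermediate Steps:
D = 1231/28 (D = 44 - 1/28 = 1231/28 ≈ 43.964)
M = -78/5 (M = -9/5 + (⅕)*(-69) = -9/5 - 69/5 = -78/5 ≈ -15.600)
J = -18409/8955 (J = -3 + (-78/5 + 76)/(20 + 1231/28) = -3 + 302/(5*(1791/28)) = -3 + (302/5)*(28/1791) = -3 + 8456/8955 = -18409/8955 ≈ -2.0557)
R = -8955/18409 (R = 1/(-18409/8955) = -8955/18409 ≈ -0.48645)
R*(144 + (90 - (-23 - 1*24))) = -8955*(144 + (90 - (-23 - 1*24)))/18409 = -8955*(144 + (90 - (-23 - 24)))/18409 = -8955*(144 + (90 - 1*(-47)))/18409 = -8955*(144 + (90 + 47))/18409 = -8955*(144 + 137)/18409 = -8955/18409*281 = -2516355/18409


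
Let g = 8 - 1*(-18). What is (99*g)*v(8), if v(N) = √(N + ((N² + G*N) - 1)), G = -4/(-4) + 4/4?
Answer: 2574*√87 ≈ 24009.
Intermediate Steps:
G = 2 (G = -4*(-¼) + 4*(¼) = 1 + 1 = 2)
g = 26 (g = 8 + 18 = 26)
v(N) = √(-1 + N² + 3*N) (v(N) = √(N + ((N² + 2*N) - 1)) = √(N + (-1 + N² + 2*N)) = √(-1 + N² + 3*N))
(99*g)*v(8) = (99*26)*√(-1 + 8² + 3*8) = 2574*√(-1 + 64 + 24) = 2574*√87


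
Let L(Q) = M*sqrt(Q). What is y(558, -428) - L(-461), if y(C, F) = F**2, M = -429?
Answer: 183184 + 429*I*sqrt(461) ≈ 1.8318e+5 + 9211.0*I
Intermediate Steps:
L(Q) = -429*sqrt(Q)
y(558, -428) - L(-461) = (-428)**2 - (-429)*sqrt(-461) = 183184 - (-429)*I*sqrt(461) = 183184 + 429*I*sqrt(461)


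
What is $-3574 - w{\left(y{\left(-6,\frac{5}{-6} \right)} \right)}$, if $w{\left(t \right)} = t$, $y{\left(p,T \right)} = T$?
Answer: $- \frac{21439}{6} \approx -3573.2$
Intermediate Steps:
$-3574 - w{\left(y{\left(-6,\frac{5}{-6} \right)} \right)} = -3574 - \frac{5}{-6} = -3574 - 5 \left(- \frac{1}{6}\right) = -3574 - - \frac{5}{6} = -3574 + \frac{5}{6} = - \frac{21439}{6}$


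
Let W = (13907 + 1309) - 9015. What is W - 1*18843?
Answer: -12642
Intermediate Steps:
W = 6201 (W = 15216 - 9015 = 6201)
W - 1*18843 = 6201 - 1*18843 = 6201 - 18843 = -12642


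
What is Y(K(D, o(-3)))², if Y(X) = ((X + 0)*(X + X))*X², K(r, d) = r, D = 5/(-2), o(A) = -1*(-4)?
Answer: 390625/64 ≈ 6103.5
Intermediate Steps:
o(A) = 4
D = -5/2 (D = 5*(-½) = -5/2 ≈ -2.5000)
Y(X) = 2*X⁴ (Y(X) = (X*(2*X))*X² = (2*X²)*X² = 2*X⁴)
Y(K(D, o(-3)))² = (2*(-5/2)⁴)² = (2*(625/16))² = (625/8)² = 390625/64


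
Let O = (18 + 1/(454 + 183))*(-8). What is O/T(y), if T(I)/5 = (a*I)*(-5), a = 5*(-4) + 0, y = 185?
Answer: -22934/14730625 ≈ -0.0015569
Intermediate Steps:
a = -20 (a = -20 + 0 = -20)
T(I) = 500*I (T(I) = 5*(-20*I*(-5)) = 5*(100*I) = 500*I)
O = -91736/637 (O = (18 + 1/637)*(-8) = (11467/637)*(-8) = -91736/637 ≈ -144.01)
O/T(y) = -91736/(637*(500*185)) = -91736/637/92500 = -91736/637*1/92500 = -22934/14730625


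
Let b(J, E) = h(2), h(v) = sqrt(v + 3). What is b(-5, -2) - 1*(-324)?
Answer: 324 + sqrt(5) ≈ 326.24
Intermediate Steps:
h(v) = sqrt(3 + v)
b(J, E) = sqrt(5) (b(J, E) = sqrt(3 + 2) = sqrt(5))
b(-5, -2) - 1*(-324) = sqrt(5) - 1*(-324) = sqrt(5) + 324 = 324 + sqrt(5)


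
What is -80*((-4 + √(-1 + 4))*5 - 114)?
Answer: 10720 - 400*√3 ≈ 10027.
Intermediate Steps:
-80*((-4 + √(-1 + 4))*5 - 114) = -80*((-4 + √3)*5 - 114) = -80*((-20 + 5*√3) - 114) = -80*(-134 + 5*√3) = 10720 - 400*√3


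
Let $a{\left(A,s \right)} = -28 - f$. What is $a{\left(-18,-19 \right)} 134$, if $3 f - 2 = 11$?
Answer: $- \frac{12998}{3} \approx -4332.7$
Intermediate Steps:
$f = \frac{13}{3}$ ($f = \frac{2}{3} + \frac{1}{3} \cdot 11 = \frac{2}{3} + \frac{11}{3} = \frac{13}{3} \approx 4.3333$)
$a{\left(A,s \right)} = - \frac{97}{3}$ ($a{\left(A,s \right)} = -28 - \frac{13}{3} = - \frac{97}{3}$)
$a{\left(-18,-19 \right)} 134 = \left(- \frac{97}{3}\right) 134 = - \frac{12998}{3}$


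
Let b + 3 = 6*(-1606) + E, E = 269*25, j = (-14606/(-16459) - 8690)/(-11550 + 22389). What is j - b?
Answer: 1589333230/545563 ≈ 2913.2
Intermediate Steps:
j = -437352/545563 (j = (-14606*(-1/16459) - 8690)/10839 = (134/151 - 8690)*(1/10839) = -1312056/151*1/10839 = -437352/545563 ≈ -0.80165)
E = 6725
b = -2914 (b = -3 + (6*(-1606) + 6725) = -3 + (-9636 + 6725) = -3 - 2911 = -2914)
j - b = -437352/545563 - 1*(-2914) = -437352/545563 + 2914 = 1589333230/545563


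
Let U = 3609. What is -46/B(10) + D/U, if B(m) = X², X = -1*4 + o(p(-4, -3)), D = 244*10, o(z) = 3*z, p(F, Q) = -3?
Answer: 246346/609921 ≈ 0.40390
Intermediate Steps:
D = 2440
X = -13 (X = -1*4 + 3*(-3) = -4 - 9 = -13)
B(m) = 169 (B(m) = (-13)² = 169)
-46/B(10) + D/U = -46/169 + 2440/3609 = 246346/609921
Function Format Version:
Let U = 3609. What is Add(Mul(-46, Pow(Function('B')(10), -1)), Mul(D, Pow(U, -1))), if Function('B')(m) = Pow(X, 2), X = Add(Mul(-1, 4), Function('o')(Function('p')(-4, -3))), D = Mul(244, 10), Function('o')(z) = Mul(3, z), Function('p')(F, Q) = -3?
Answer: Rational(246346, 609921) ≈ 0.40390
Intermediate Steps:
D = 2440
X = -13 (X = Add(Mul(-1, 4), Mul(3, -3)) = Add(-4, -9) = -13)
Function('B')(m) = 169 (Function('B')(m) = Pow(-13, 2) = 169)
Add(Mul(-46, Pow(Function('B')(10), -1)), Mul(D, Pow(U, -1))) = Add(Mul(-46, Pow(169, -1)), Mul(2440, Pow(3609, -1))) = Add(Mul(-46, Rational(1, 169)), Mul(2440, Rational(1, 3609))) = Add(Rational(-46, 169), Rational(2440, 3609)) = Rational(246346, 609921)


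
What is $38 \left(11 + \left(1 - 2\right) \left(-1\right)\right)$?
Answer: $456$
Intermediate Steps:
$38 \left(11 + \left(1 - 2\right) \left(-1\right)\right) = 38 \left(11 - -1\right) = 38 \left(11 + 1\right) = 38 \cdot 12 = 456$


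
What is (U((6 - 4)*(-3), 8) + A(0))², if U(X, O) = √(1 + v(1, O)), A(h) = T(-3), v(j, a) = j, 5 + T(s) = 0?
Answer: (5 - √2)² ≈ 12.858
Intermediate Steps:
T(s) = -5 (T(s) = -5 + 0 = -5)
A(h) = -5
U(X, O) = √2 (U(X, O) = √(1 + 1) = √2)
(U((6 - 4)*(-3), 8) + A(0))² = (√2 - 5)² = (-5 + √2)²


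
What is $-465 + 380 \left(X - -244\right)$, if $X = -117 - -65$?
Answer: $72495$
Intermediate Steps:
$X = -52$ ($X = -117 + 65 = -52$)
$-465 + 380 \left(X - -244\right) = -465 + 380 \left(-52 - -244\right) = -465 + 380 \left(-52 + 244\right) = -465 + 380 \cdot 192 = -465 + 72960 = 72495$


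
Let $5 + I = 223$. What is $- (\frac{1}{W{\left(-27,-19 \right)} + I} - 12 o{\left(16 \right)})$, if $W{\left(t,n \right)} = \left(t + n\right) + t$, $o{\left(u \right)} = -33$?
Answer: $- \frac{57421}{145} \approx -396.01$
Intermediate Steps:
$I = 218$ ($I = -5 + 223 = 218$)
$W{\left(t,n \right)} = n + 2 t$ ($W{\left(t,n \right)} = \left(n + t\right) + t = n + 2 t$)
$- (\frac{1}{W{\left(-27,-19 \right)} + I} - 12 o{\left(16 \right)}) = - (\frac{1}{\left(-19 + 2 \left(-27\right)\right) + 218} - -396) = - (\frac{1}{\left(-19 - 54\right) + 218} + 396) = - (\frac{1}{-73 + 218} + 396) = - (\frac{1}{145} + 396) = \left(-1\right) \frac{57421}{145} = - \frac{57421}{145}$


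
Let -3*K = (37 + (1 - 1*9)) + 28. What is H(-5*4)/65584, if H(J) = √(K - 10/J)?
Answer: I*√74/131168 ≈ 6.5582e-5*I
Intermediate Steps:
K = -19 (K = -((37 + (1 - 1*9)) + 28)/3 = -((37 + (1 - 9)) + 28)/3 = -((37 - 8) + 28)/3 = -(29 + 28)/3 = -⅓*57 = -19)
H(J) = √(-19 - 10/J)
H(-5*4)/65584 = √(-19 - 10/((-5*4)))/65584 = √(-19 - 10/(-20))*(1/65584) = √(-19 - 10*(-1/20))*(1/65584) = √(-19 + ½)*(1/65584) = √(-37/2)*(1/65584) = (I*√74/2)*(1/65584) = I*√74/131168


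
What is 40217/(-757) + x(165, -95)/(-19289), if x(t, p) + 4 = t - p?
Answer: -775939505/14601773 ≈ -53.140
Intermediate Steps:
x(t, p) = -4 + t - p (x(t, p) = -4 + (t - p) = -4 + t - p)
40217/(-757) + x(165, -95)/(-19289) = 40217/(-757) + (-4 + 165 - 1*(-95))/(-19289) = 40217*(-1/757) + (-4 + 165 + 95)*(-1/19289) = -40217/757 + 256*(-1/19289) = -40217/757 - 256/19289 = -775939505/14601773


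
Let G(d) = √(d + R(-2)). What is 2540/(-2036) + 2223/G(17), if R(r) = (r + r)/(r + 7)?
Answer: -635/509 + 247*√5 ≈ 551.06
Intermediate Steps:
R(r) = 2*r/(7 + r) (R(r) = (2*r)/(7 + r) = 2*r/(7 + r))
G(d) = √(-⅘ + d) (G(d) = √(d + 2*(-2)/(7 - 2)) = √(d + 2*(-2)/5) = √(d + 2*(-2)*(⅕)) = √(d - ⅘) = √(-⅘ + d))
2540/(-2036) + 2223/G(17) = 2540/(-2036) + 2223/((√(-20 + 25*17)/5)) = 2540*(-1/2036) + 2223/((√(-20 + 425)/5)) = -635/509 + 2223/((√405/5)) = -635/509 + 2223/(((9*√5)/5)) = -635/509 + 2223/((9*√5/5)) = -635/509 + 2223*(√5/9) = -635/509 + 247*√5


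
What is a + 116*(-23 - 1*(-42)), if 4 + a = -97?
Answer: 2103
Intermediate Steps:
a = -101 (a = -4 - 97 = -101)
a + 116*(-23 - 1*(-42)) = -101 + 116*(-23 - 1*(-42)) = -101 + 116*(-23 + 42) = -101 + 116*19 = -101 + 2204 = 2103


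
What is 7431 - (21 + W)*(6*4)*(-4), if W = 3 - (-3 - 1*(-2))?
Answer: 9831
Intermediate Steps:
W = 4 (W = 3 - (-3 + 2) = 3 - 1*(-1) = 3 + 1 = 4)
7431 - (21 + W)*(6*4)*(-4) = 7431 - (21 + 4)*(6*4)*(-4) = 7431 - 25*24*(-4) = 7431 - 25*(-96) = 7431 - 1*(-2400) = 7431 + 2400 = 9831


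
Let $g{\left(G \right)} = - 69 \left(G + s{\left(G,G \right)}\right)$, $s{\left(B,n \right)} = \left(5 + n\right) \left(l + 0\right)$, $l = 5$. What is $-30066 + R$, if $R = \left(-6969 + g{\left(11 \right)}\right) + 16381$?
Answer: $-26933$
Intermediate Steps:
$s{\left(B,n \right)} = 25 + 5 n$ ($s{\left(B,n \right)} = \left(5 + n\right) \left(5 + 0\right) = \left(5 + n\right) 5 = 25 + 5 n$)
$g{\left(G \right)} = -1725 - 414 G$ ($g{\left(G \right)} = - 69 \left(G + \left(25 + 5 G\right)\right) = - 69 \left(25 + 6 G\right) = -1725 - 414 G$)
$R = 3133$ ($R = \left(-6969 - 6279\right) + 16381 = -13248 + 16381 = 3133$)
$-30066 + R = -30066 + 3133 = -26933$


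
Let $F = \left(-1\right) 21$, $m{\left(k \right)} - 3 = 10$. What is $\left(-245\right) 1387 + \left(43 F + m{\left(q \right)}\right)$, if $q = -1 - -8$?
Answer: $-340705$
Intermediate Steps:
$q = 7$ ($q = -1 + 8 = 7$)
$m{\left(k \right)} = 13$ ($m{\left(k \right)} = 3 + 10 = 13$)
$F = -21$
$\left(-245\right) 1387 + \left(43 F + m{\left(q \right)}\right) = \left(-245\right) 1387 + \left(43 \left(-21\right) + 13\right) = -339815 + \left(-903 + 13\right) = -339815 - 890 = -340705$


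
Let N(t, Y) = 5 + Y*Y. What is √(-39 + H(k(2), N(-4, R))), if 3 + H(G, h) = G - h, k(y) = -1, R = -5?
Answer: I*√73 ≈ 8.544*I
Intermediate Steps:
N(t, Y) = 5 + Y²
H(G, h) = -3 + G - h (H(G, h) = -3 + (G - h) = -3 + G - h)
√(-39 + H(k(2), N(-4, R))) = √(-39 + (-3 - 1 - (5 + (-5)²))) = √(-39 + (-3 - 1 - (5 + 25))) = √(-39 + (-3 - 1 - 1*30)) = √(-39 + (-3 - 1 - 30)) = √(-39 - 34) = √(-73) = I*√73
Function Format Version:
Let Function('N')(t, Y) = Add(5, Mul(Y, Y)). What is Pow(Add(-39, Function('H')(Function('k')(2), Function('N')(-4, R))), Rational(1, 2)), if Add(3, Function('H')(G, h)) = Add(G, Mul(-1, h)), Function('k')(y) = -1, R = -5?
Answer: Mul(I, Pow(73, Rational(1, 2))) ≈ Mul(8.5440, I)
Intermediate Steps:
Function('N')(t, Y) = Add(5, Pow(Y, 2))
Function('H')(G, h) = Add(-3, G, Mul(-1, h)) (Function('H')(G, h) = Add(-3, Add(G, Mul(-1, h))) = Add(-3, G, Mul(-1, h)))
Pow(Add(-39, Function('H')(Function('k')(2), Function('N')(-4, R))), Rational(1, 2)) = Pow(Add(-39, Add(-3, -1, Mul(-1, Add(5, Pow(-5, 2))))), Rational(1, 2)) = Pow(Add(-39, Add(-3, -1, Mul(-1, Add(5, 25)))), Rational(1, 2)) = Pow(Add(-39, Add(-3, -1, Mul(-1, 30))), Rational(1, 2)) = Pow(Add(-39, Add(-3, -1, -30)), Rational(1, 2)) = Pow(Add(-39, -34), Rational(1, 2)) = Pow(-73, Rational(1, 2)) = Mul(I, Pow(73, Rational(1, 2)))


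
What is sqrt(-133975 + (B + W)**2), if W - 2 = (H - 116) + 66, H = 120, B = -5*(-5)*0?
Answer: I*sqrt(128791) ≈ 358.87*I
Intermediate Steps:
B = 0 (B = 25*0 = 0)
W = 72 (W = 2 + ((120 - 116) + 66) = 2 + (4 + 66) = 2 + 70 = 72)
sqrt(-133975 + (B + W)**2) = sqrt(-133975 + (0 + 72)**2) = sqrt(-133975 + 72**2) = sqrt(-133975 + 5184) = sqrt(-128791) = I*sqrt(128791)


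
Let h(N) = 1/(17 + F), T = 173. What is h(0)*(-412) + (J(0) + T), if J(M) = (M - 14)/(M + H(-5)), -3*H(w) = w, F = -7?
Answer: 617/5 ≈ 123.40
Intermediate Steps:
H(w) = -w/3
h(N) = 1/10 (h(N) = 1/(17 - 7) = 1/10)
J(M) = (-14 + M)/(5/3 + M) (J(M) = (M - 14)/(M - 1/3*(-5)) = (-14 + M)/(M + 5/3) = (-14 + M)/(5/3 + M))
h(0)*(-412) + (J(0) + T) = (1/10)*(-412) + (3*(-14 + 0)/(5 + 3*0) + 173) = -206/5 + (3*(-14)/(5 + 0) + 173) = -206/5 + (3*(-14)/5 + 173) = -206/5 + (3*(1/5)*(-14) + 173) = -206/5 + (-42/5 + 173) = -206/5 + 823/5 = 617/5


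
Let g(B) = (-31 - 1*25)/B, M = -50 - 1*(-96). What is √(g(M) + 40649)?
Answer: √21502677/23 ≈ 201.61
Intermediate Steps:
M = 46 (M = -50 + 96 = 46)
g(B) = -56/B (g(B) = (-31 - 25)/B = -56/B)
√(g(M) + 40649) = √(-56/46 + 40649) = √(-56*1/46 + 40649) = √(-28/23 + 40649) = √(934899/23) = √21502677/23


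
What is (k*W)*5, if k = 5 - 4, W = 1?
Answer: 5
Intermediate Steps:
k = 1
(k*W)*5 = (1*1)*5 = 1*5 = 5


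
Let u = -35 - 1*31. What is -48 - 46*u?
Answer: 2988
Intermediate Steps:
u = -66 (u = -35 - 31 = -66)
-48 - 46*u = -48 - 46*(-66) = -48 + 3036 = 2988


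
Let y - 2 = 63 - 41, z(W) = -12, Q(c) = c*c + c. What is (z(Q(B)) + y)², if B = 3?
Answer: 144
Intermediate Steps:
Q(c) = c + c² (Q(c) = c² + c = c + c²)
y = 24 (y = 2 + (63 - 41) = 2 + 22 = 24)
(z(Q(B)) + y)² = (-12 + 24)² = 12² = 144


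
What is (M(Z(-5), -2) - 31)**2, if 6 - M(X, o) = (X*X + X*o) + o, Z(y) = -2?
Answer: 961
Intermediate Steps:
M(X, o) = 6 - o - X**2 - X*o (M(X, o) = 6 - ((X*X + X*o) + o) = 6 - ((X**2 + X*o) + o) = 6 - (o + X**2 + X*o) = 6 + (-o - X**2 - X*o) = 6 - o - X**2 - X*o)
(M(Z(-5), -2) - 31)**2 = ((6 - 1*(-2) - 1*(-2)**2 - 1*(-2)*(-2)) - 31)**2 = ((6 + 2 - 1*4 - 4) - 31)**2 = ((6 + 2 - 4 - 4) - 31)**2 = (0 - 31)**2 = (-31)**2 = 961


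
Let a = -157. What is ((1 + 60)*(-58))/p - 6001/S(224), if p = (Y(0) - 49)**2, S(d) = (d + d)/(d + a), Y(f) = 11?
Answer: -145542443/161728 ≈ -899.92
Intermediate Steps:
S(d) = 2*d/(-157 + d) (S(d) = (d + d)/(d - 157) = (2*d)/(-157 + d) = 2*d/(-157 + d))
p = 1444 (p = (11 - 49)**2 = (-38)**2 = 1444)
((1 + 60)*(-58))/p - 6001/S(224) = ((1 + 60)*(-58))/1444 - 6001/(2*224/(-157 + 224)) = (61*(-58))*(1/1444) - 6001/(2*224/67) = -3538*1/1444 - 6001/(2*224*(1/67)) = -1769/722 - 6001/448/67 = -1769/722 - 6001*67/448 = -1769/722 - 402067/448 = -145542443/161728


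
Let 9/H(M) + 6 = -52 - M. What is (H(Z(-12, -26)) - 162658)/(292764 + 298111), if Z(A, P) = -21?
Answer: -1203671/4372475 ≈ -0.27528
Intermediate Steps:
H(M) = 9/(-58 - M) (H(M) = 9/(-6 + (-52 - M)) = 9/(-58 - M))
(H(Z(-12, -26)) - 162658)/(292764 + 298111) = (-9/(58 - 21) - 162658)/(292764 + 298111) = (-9/37 - 162658)/590875 = (-9*1/37 - 162658)*(1/590875) = (-9/37 - 162658)*(1/590875) = -6018355/37*1/590875 = -1203671/4372475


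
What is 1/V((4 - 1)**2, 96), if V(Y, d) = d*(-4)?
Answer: -1/384 ≈ -0.0026042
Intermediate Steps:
V(Y, d) = -4*d
1/V((4 - 1)**2, 96) = 1/(-4*96) = 1/(-384) = -1/384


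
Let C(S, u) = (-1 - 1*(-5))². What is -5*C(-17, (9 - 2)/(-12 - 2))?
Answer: -80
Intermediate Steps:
C(S, u) = 16 (C(S, u) = (-1 + 5)² = 4² = 16)
-5*C(-17, (9 - 2)/(-12 - 2)) = -5*16 = -80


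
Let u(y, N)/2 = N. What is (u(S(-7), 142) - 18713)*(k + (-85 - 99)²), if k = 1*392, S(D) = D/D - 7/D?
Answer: -631156392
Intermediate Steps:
S(D) = 1 - 7/D
u(y, N) = 2*N
k = 392
(u(S(-7), 142) - 18713)*(k + (-85 - 99)²) = (2*142 - 18713)*(392 + (-85 - 99)²) = (284 - 18713)*(392 + (-184)²) = -18429*(392 + 33856) = -18429*34248 = -631156392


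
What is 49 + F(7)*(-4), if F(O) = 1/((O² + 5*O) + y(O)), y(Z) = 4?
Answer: 1077/22 ≈ 48.955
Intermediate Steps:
F(O) = 1/(4 + O² + 5*O) (F(O) = 1/((O² + 5*O) + 4) = 1/(4 + O² + 5*O))
49 + F(7)*(-4) = 49 - 4/(4 + 7² + 5*7) = 49 - 4/(4 + 49 + 35) = 49 - 4/88 = 49 + (1/88)*(-4) = 49 - 1/22 = 1077/22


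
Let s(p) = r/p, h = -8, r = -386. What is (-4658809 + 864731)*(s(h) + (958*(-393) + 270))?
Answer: 2854480274417/2 ≈ 1.4272e+12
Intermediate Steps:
s(p) = -386/p
(-4658809 + 864731)*(s(h) + (958*(-393) + 270)) = (-4658809 + 864731)*(-386/(-8) + (958*(-393) + 270)) = -3794078*(-386*(-⅛) + (-376494 + 270)) = -3794078*(193/4 - 376224) = -3794078*(-1504703/4) = 2854480274417/2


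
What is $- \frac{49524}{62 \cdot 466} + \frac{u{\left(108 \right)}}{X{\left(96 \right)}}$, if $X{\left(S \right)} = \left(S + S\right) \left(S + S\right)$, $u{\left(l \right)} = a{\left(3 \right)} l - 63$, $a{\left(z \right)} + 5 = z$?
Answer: $- \frac{50936489}{29585408} \approx -1.7217$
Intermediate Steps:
$a{\left(z \right)} = -5 + z$
$u{\left(l \right)} = -63 - 2 l$ ($u{\left(l \right)} = \left(-5 + 3\right) l - 63 = - 2 l - 63 = -63 - 2 l$)
$X{\left(S \right)} = 4 S^{2}$ ($X{\left(S \right)} = 2 S 2 S = 4 S^{2}$)
$- \frac{49524}{62 \cdot 466} + \frac{u{\left(108 \right)}}{X{\left(96 \right)}} = - \frac{49524}{62 \cdot 466} + \frac{-63 - 216}{4 \cdot 96^{2}} = - \frac{49524}{28892} + \frac{-63 - 216}{4 \cdot 9216} = \left(-49524\right) \frac{1}{28892} - \frac{279}{36864} = - \frac{12381}{7223} - \frac{31}{4096} = - \frac{50936489}{29585408}$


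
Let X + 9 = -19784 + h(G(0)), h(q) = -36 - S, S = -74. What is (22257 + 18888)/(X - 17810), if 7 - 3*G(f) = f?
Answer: -8229/7513 ≈ -1.0953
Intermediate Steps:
G(f) = 7/3 - f/3
h(q) = 38 (h(q) = -36 - 1*(-74) = -36 + 74 = 38)
X = -19755 (X = -9 + (-19784 + 38) = -9 - 19746 = -19755)
(22257 + 18888)/(X - 17810) = (22257 + 18888)/(-19755 - 17810) = 41145/(-37565) = 41145*(-1/37565) = -8229/7513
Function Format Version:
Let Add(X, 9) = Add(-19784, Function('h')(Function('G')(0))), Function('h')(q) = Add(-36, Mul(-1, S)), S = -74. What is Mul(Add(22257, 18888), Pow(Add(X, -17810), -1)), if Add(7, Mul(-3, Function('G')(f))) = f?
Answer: Rational(-8229, 7513) ≈ -1.0953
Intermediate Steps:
Function('G')(f) = Add(Rational(7, 3), Mul(Rational(-1, 3), f))
Function('h')(q) = 38 (Function('h')(q) = Add(-36, Mul(-1, -74)) = Add(-36, 74) = 38)
X = -19755 (X = Add(-9, Add(-19784, 38)) = Add(-9, -19746) = -19755)
Mul(Add(22257, 18888), Pow(Add(X, -17810), -1)) = Mul(Add(22257, 18888), Pow(Add(-19755, -17810), -1)) = Mul(41145, Pow(-37565, -1)) = Mul(41145, Rational(-1, 37565)) = Rational(-8229, 7513)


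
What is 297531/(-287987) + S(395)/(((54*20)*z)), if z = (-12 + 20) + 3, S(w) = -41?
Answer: -3546475747/3421285560 ≈ -1.0366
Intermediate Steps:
z = 11 (z = 8 + 3 = 11)
297531/(-287987) + S(395)/(((54*20)*z)) = 297531/(-287987) - 41/((54*20)*11) = 297531*(-1/287987) - 41/(1080*11) = -297531/287987 - 41/11880 = -3546475747/3421285560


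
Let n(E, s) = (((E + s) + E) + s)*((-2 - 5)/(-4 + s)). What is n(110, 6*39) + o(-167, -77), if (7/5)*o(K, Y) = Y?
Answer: -8733/115 ≈ -75.939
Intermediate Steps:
o(K, Y) = 5*Y/7
n(E, s) = -7*(2*E + 2*s)/(-4 + s) (n(E, s) = ((s + 2*E) + s)*(-7/(-4 + s)) = (2*E + 2*s)*(-7/(-4 + s)) = -7*(2*E + 2*s)/(-4 + s))
n(110, 6*39) + o(-167, -77) = 14*(-1*110 - 6*39)/(-4 + 6*39) + (5/7)*(-77) = 14*(-110 - 1*234)/(-4 + 234) - 55 = 14*(-110 - 234)/230 - 55 = 14*(1/230)*(-344) - 55 = -2408/115 - 55 = -8733/115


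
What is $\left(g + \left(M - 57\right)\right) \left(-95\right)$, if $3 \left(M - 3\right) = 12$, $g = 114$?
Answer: $-6080$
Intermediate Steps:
$M = 7$ ($M = 3 + \frac{1}{3} \cdot 12 = 3 + 4 = 7$)
$\left(g + \left(M - 57\right)\right) \left(-95\right) = \left(114 + \left(7 - 57\right)\right) \left(-95\right) = \left(114 - 50\right) \left(-95\right) = 64 \left(-95\right) = -6080$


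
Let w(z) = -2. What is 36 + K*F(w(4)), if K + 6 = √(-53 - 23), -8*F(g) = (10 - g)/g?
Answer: 63/2 + 3*I*√19/2 ≈ 31.5 + 6.5383*I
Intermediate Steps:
F(g) = -(10 - g)/(8*g)
K = -6 + 2*I*√19 (K = -6 + √(-53 - 23) = -6 + √(-76) = -6 + 2*I*√19 ≈ -6.0 + 8.7178*I)
36 + K*F(w(4)) = 36 + (-6 + 2*I*√19)*((⅛)*(-10 - 2)/(-2)) = 36 + (-6 + 2*I*√19)*((⅛)*(-½)*(-12)) = 36 + (-6 + 2*I*√19)*(¾) = 36 + (-9/2 + 3*I*√19/2) = 63/2 + 3*I*√19/2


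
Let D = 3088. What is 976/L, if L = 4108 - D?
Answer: 244/255 ≈ 0.95686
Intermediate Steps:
L = 1020 (L = 4108 - 1*3088 = 4108 - 3088 = 1020)
976/L = 976/1020 = 976*(1/1020) = 244/255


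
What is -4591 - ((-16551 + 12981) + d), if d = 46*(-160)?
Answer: 6339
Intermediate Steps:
d = -7360
-4591 - ((-16551 + 12981) + d) = -4591 - ((-16551 + 12981) - 7360) = -4591 - (-3570 - 7360) = -4591 - 1*(-10930) = -4591 + 10930 = 6339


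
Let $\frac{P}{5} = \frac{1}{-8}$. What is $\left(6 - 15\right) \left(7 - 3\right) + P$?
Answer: $- \frac{293}{8} \approx -36.625$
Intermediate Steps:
$P = - \frac{5}{8}$ ($P = \frac{5}{-8} = 5 \left(- \frac{1}{8}\right) = - \frac{5}{8} \approx -0.625$)
$\left(6 - 15\right) \left(7 - 3\right) + P = \left(6 - 15\right) \left(7 - 3\right) - \frac{5}{8} = \left(6 - 15\right) 4 - \frac{5}{8} = \left(-9\right) 4 - \frac{5}{8} = -36 - \frac{5}{8} = - \frac{293}{8}$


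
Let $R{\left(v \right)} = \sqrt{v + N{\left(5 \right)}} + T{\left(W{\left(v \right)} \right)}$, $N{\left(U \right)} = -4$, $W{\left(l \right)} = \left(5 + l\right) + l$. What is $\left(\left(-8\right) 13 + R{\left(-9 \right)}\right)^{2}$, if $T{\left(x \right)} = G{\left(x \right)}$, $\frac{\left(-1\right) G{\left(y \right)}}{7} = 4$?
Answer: $\left(132 - i \sqrt{13}\right)^{2} \approx 17411.0 - 951.87 i$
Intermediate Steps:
$W{\left(l \right)} = 5 + 2 l$
$G{\left(y \right)} = -28$ ($G{\left(y \right)} = \left(-7\right) 4 = -28$)
$T{\left(x \right)} = -28$
$R{\left(v \right)} = -28 + \sqrt{-4 + v}$ ($R{\left(v \right)} = \sqrt{v - 4} - 28 = \sqrt{-4 + v} - 28 = -28 + \sqrt{-4 + v}$)
$\left(\left(-8\right) 13 + R{\left(-9 \right)}\right)^{2} = \left(\left(-8\right) 13 - \left(28 - \sqrt{-4 - 9}\right)\right)^{2} = \left(-104 - \left(28 - \sqrt{-13}\right)\right)^{2} = \left(-104 - \left(28 - i \sqrt{13}\right)\right)^{2} = \left(-132 + i \sqrt{13}\right)^{2}$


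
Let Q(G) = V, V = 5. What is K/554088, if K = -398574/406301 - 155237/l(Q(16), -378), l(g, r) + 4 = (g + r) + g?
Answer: 62924678809/83747061157536 ≈ 0.00075137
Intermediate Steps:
Q(G) = 5
l(g, r) = -4 + r + 2*g (l(g, r) = -4 + ((g + r) + g) = -4 + (r + 2*g) = -4 + r + 2*g)
K = 62924678809/151143972 (K = -398574/406301 - 155237/(-4 - 378 + 2*5) = -398574*1/406301 - 155237/(-4 - 378 + 10) = -398574/406301 - 155237/(-372) = -398574/406301 - 155237*(-1/372) = -398574/406301 + 155237/372 = 62924678809/151143972 ≈ 416.32)
K/554088 = (62924678809/151143972)/554088 = (62924678809/151143972)*(1/554088) = 62924678809/83747061157536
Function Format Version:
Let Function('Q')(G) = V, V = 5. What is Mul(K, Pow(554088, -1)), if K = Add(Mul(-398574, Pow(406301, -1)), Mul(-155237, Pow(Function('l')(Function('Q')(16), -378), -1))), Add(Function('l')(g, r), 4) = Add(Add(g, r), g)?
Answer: Rational(62924678809, 83747061157536) ≈ 0.00075137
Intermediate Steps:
Function('Q')(G) = 5
Function('l')(g, r) = Add(-4, r, Mul(2, g)) (Function('l')(g, r) = Add(-4, Add(Add(g, r), g)) = Add(-4, Add(r, Mul(2, g))) = Add(-4, r, Mul(2, g)))
K = Rational(62924678809, 151143972) (K = Add(Mul(-398574, Pow(406301, -1)), Mul(-155237, Pow(Add(-4, -378, Mul(2, 5)), -1))) = Add(Mul(-398574, Rational(1, 406301)), Mul(-155237, Pow(Add(-4, -378, 10), -1))) = Add(Rational(-398574, 406301), Mul(-155237, Pow(-372, -1))) = Add(Rational(-398574, 406301), Mul(-155237, Rational(-1, 372))) = Add(Rational(-398574, 406301), Rational(155237, 372)) = Rational(62924678809, 151143972) ≈ 416.32)
Mul(K, Pow(554088, -1)) = Mul(Rational(62924678809, 151143972), Pow(554088, -1)) = Mul(Rational(62924678809, 151143972), Rational(1, 554088)) = Rational(62924678809, 83747061157536)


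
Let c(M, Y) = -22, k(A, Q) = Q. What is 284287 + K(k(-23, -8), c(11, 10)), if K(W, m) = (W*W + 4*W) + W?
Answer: 284311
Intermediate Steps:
K(W, m) = W² + 5*W (K(W, m) = (W² + 4*W) + W = W² + 5*W)
284287 + K(k(-23, -8), c(11, 10)) = 284287 - 8*(5 - 8) = 284287 - 8*(-3) = 284287 + 24 = 284311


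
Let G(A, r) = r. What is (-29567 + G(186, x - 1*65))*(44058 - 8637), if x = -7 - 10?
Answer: -1050197229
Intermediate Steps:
x = -17
(-29567 + G(186, x - 1*65))*(44058 - 8637) = (-29567 + (-17 - 1*65))*(44058 - 8637) = (-29567 + (-17 - 65))*35421 = (-29567 - 82)*35421 = -29649*35421 = -1050197229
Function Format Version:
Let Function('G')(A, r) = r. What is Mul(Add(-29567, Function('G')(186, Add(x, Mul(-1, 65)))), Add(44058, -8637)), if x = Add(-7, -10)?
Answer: -1050197229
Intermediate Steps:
x = -17
Mul(Add(-29567, Function('G')(186, Add(x, Mul(-1, 65)))), Add(44058, -8637)) = Mul(Add(-29567, Add(-17, Mul(-1, 65))), Add(44058, -8637)) = Mul(Add(-29567, Add(-17, -65)), 35421) = Mul(Add(-29567, -82), 35421) = Mul(-29649, 35421) = -1050197229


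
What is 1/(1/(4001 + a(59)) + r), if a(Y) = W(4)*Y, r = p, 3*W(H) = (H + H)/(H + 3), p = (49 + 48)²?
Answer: 84493/794994658 ≈ 0.00010628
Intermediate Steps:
p = 9409 (p = 97² = 9409)
W(H) = 2*H/(3*(3 + H)) (W(H) = ((H + H)/(H + 3))/3 = ((2*H)/(3 + H))/3 = (2*H/(3 + H))/3 = 2*H/(3*(3 + H)))
r = 9409
a(Y) = 8*Y/21 (a(Y) = ((⅔)*4/(3 + 4))*Y = ((⅔)*4/7)*Y = ((⅔)*4*(⅐))*Y = 8*Y/21)
1/(1/(4001 + a(59)) + r) = 1/(1/(4001 + (8/21)*59) + 9409) = 1/(1/(4001 + 472/21) + 9409) = 1/(1/(84493/21) + 9409) = 1/(21/84493 + 9409) = 1/(794994658/84493) = 84493/794994658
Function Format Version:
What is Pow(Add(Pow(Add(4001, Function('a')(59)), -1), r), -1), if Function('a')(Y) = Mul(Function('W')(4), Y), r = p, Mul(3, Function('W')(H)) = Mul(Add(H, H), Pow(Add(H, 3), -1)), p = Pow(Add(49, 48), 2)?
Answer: Rational(84493, 794994658) ≈ 0.00010628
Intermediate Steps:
p = 9409 (p = Pow(97, 2) = 9409)
Function('W')(H) = Mul(Rational(2, 3), H, Pow(Add(3, H), -1)) (Function('W')(H) = Mul(Rational(1, 3), Mul(Add(H, H), Pow(Add(H, 3), -1))) = Mul(Rational(1, 3), Mul(Mul(2, H), Pow(Add(3, H), -1))) = Mul(Rational(1, 3), Mul(2, H, Pow(Add(3, H), -1))) = Mul(Rational(2, 3), H, Pow(Add(3, H), -1)))
r = 9409
Function('a')(Y) = Mul(Rational(8, 21), Y) (Function('a')(Y) = Mul(Mul(Rational(2, 3), 4, Pow(Add(3, 4), -1)), Y) = Mul(Mul(Rational(2, 3), 4, Pow(7, -1)), Y) = Mul(Mul(Rational(2, 3), 4, Rational(1, 7)), Y) = Mul(Rational(8, 21), Y))
Pow(Add(Pow(Add(4001, Function('a')(59)), -1), r), -1) = Pow(Add(Pow(Add(4001, Mul(Rational(8, 21), 59)), -1), 9409), -1) = Pow(Add(Pow(Add(4001, Rational(472, 21)), -1), 9409), -1) = Pow(Add(Pow(Rational(84493, 21), -1), 9409), -1) = Pow(Add(Rational(21, 84493), 9409), -1) = Pow(Rational(794994658, 84493), -1) = Rational(84493, 794994658)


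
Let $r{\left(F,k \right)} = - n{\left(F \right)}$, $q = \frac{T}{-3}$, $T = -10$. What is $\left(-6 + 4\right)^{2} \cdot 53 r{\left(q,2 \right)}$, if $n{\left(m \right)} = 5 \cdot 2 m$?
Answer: $- \frac{21200}{3} \approx -7066.7$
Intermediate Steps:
$n{\left(m \right)} = 10 m$
$q = \frac{10}{3}$ ($q = - \frac{10}{-3} = \left(-10\right) \left(- \frac{1}{3}\right) = \frac{10}{3} \approx 3.3333$)
$r{\left(F,k \right)} = - 10 F$
$\left(-6 + 4\right)^{2} \cdot 53 r{\left(q,2 \right)} = \left(-6 + 4\right)^{2} \cdot 53 \left(\left(-10\right) \frac{10}{3}\right) = \left(-2\right)^{2} \cdot 53 \left(- \frac{100}{3}\right) = 4 \cdot 53 \left(- \frac{100}{3}\right) = 212 \left(- \frac{100}{3}\right) = - \frac{21200}{3}$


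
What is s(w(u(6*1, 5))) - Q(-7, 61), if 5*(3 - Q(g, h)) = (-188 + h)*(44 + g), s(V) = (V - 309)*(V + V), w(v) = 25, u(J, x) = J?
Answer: -75714/5 ≈ -15143.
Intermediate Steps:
s(V) = 2*V*(-309 + V) (s(V) = (-309 + V)*(2*V) = 2*V*(-309 + V))
Q(g, h) = 3 - (-188 + h)*(44 + g)/5
s(w(u(6*1, 5))) - Q(-7, 61) = 2*25*(-309 + 25) - (8287/5 - 44/5*61 + (188/5)*(-7) - 1/5*(-7)*61) = 2*25*(-284) - (8287/5 - 2684/5 - 1316/5 + 427/5) = -14200 - 1*4714/5 = -14200 - 4714/5 = -75714/5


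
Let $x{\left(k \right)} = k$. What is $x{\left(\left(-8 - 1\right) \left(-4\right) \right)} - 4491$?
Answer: $-4455$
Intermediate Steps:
$x{\left(\left(-8 - 1\right) \left(-4\right) \right)} - 4491 = \left(-8 - 1\right) \left(-4\right) - 4491 = \left(-9\right) \left(-4\right) - 4491 = 36 - 4491 = -4455$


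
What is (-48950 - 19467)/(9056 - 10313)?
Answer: 68417/1257 ≈ 54.429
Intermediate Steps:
(-48950 - 19467)/(9056 - 10313) = -68417/(-1257) = -68417*(-1/1257) = 68417/1257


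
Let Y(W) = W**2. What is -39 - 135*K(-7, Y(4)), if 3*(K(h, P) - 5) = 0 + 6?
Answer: -984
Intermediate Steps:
K(h, P) = 7 (K(h, P) = 5 + (0 + 6)/3 = 5 + (1/3)*6 = 5 + 2 = 7)
-39 - 135*K(-7, Y(4)) = -39 - 135*7 = -39 - 945 = -984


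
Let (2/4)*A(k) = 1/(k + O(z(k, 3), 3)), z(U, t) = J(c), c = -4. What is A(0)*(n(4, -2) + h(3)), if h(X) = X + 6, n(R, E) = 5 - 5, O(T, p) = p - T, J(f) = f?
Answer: 18/7 ≈ 2.5714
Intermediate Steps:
z(U, t) = -4
n(R, E) = 0
A(k) = 2/(7 + k) (A(k) = 2/(k + (3 - 1*(-4))) = 2/(k + (3 + 4)) = 2/(k + 7) = 2/(7 + k))
h(X) = 6 + X
A(0)*(n(4, -2) + h(3)) = (2/(7 + 0))*(0 + (6 + 3)) = (2/7)*(0 + 9) = (2*(⅐))*9 = (2/7)*9 = 18/7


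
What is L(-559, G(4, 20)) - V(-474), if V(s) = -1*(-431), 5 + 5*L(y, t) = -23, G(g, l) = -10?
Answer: -2183/5 ≈ -436.60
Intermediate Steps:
L(y, t) = -28/5 (L(y, t) = -1 + (⅕)*(-23) = -1 - 23/5 = -28/5)
V(s) = 431
L(-559, G(4, 20)) - V(-474) = -28/5 - 1*431 = -28/5 - 431 = -2183/5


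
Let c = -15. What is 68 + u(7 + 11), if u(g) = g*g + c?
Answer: 377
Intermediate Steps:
u(g) = -15 + g² (u(g) = g*g - 15 = g² - 15 = -15 + g²)
68 + u(7 + 11) = 68 + (-15 + (7 + 11)²) = 68 + (-15 + 18²) = 68 + (-15 + 324) = 68 + 309 = 377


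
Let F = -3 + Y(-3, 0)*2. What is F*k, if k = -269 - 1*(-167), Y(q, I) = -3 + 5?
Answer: -102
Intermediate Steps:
Y(q, I) = 2
k = -102 (k = -269 + 167 = -102)
F = 1 (F = -3 + 2*2 = -3 + 4 = 1)
F*k = 1*(-102) = -102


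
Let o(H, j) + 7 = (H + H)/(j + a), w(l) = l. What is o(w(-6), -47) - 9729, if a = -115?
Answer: -262870/27 ≈ -9735.9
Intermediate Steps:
o(H, j) = -7 + 2*H/(-115 + j) (o(H, j) = -7 + (H + H)/(j - 115) = -7 + (2*H)/(-115 + j) = -7 + 2*H/(-115 + j))
o(w(-6), -47) - 9729 = (805 - 7*(-47) + 2*(-6))/(-115 - 47) - 9729 = (805 + 329 - 12)/(-162) - 9729 = -1/162*1122 - 9729 = -187/27 - 9729 = -262870/27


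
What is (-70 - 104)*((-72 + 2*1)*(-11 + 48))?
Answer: 450660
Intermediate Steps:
(-70 - 104)*((-72 + 2*1)*(-11 + 48)) = -174*(-72 + 2)*37 = -(-12180)*37 = -174*(-2590) = 450660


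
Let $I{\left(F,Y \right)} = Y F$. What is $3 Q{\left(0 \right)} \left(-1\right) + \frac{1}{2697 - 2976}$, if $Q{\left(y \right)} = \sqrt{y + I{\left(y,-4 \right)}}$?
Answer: $- \frac{1}{279} \approx -0.0035842$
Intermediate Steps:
$I{\left(F,Y \right)} = F Y$
$Q{\left(y \right)} = \sqrt{3} \sqrt{- y}$ ($Q{\left(y \right)} = \sqrt{y + y \left(-4\right)} = \sqrt{y - 4 y} = \sqrt{- 3 y} = \sqrt{3} \sqrt{- y}$)
$3 Q{\left(0 \right)} \left(-1\right) + \frac{1}{2697 - 2976} = 3 \sqrt{3} \sqrt{\left(-1\right) 0} \left(-1\right) + \frac{1}{2697 - 2976} = 3 \sqrt{3} \sqrt{0} \left(-1\right) + \frac{1}{-279} = 3 \sqrt{3} \cdot 0 \left(-1\right) - \frac{1}{279} = 3 \cdot 0 \left(-1\right) - \frac{1}{279} = 0 \left(-1\right) - \frac{1}{279} = 0 - \frac{1}{279} = - \frac{1}{279}$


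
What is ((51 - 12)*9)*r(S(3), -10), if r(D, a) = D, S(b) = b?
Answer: 1053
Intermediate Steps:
((51 - 12)*9)*r(S(3), -10) = ((51 - 12)*9)*3 = (39*9)*3 = 351*3 = 1053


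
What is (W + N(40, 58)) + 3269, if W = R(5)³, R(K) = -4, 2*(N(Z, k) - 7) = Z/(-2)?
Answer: 3202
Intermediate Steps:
N(Z, k) = 7 - Z/4 (N(Z, k) = 7 + (Z/(-2))/2 = 7 + (Z*(-½))/2 = 7 + (-Z/2)/2 = 7 - Z/4)
W = -64 (W = (-4)³ = -64)
(W + N(40, 58)) + 3269 = (-64 + (7 - ¼*40)) + 3269 = (-64 + (7 - 10)) + 3269 = (-64 - 3) + 3269 = -67 + 3269 = 3202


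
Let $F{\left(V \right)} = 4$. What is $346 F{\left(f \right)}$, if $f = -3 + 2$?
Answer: $1384$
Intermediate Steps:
$f = -1$
$346 F{\left(f \right)} = 346 \cdot 4 = 1384$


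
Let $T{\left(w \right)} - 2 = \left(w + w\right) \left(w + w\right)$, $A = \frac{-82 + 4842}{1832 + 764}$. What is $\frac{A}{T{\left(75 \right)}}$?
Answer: $\frac{595}{7301899} \approx 8.1486 \cdot 10^{-5}$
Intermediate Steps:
$A = \frac{1190}{649}$ ($A = \frac{4760}{2596} = 4760 \cdot \frac{1}{2596} = \frac{1190}{649} \approx 1.8336$)
$T{\left(w \right)} = 2 + 4 w^{2}$ ($T{\left(w \right)} = 2 + \left(w + w\right) \left(w + w\right) = 2 + 2 w 2 w = 2 + 4 w^{2}$)
$\frac{A}{T{\left(75 \right)}} = \frac{1190}{649 \left(2 + 4 \cdot 75^{2}\right)} = \frac{1190}{649 \left(2 + 4 \cdot 5625\right)} = \frac{1190}{649 \left(2 + 22500\right)} = \frac{1190}{649 \cdot 22502} = \frac{1190}{649} \cdot \frac{1}{22502} = \frac{595}{7301899}$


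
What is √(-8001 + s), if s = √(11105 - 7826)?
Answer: √(-8001 + √3279) ≈ 89.128*I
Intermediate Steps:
s = √3279 ≈ 57.263
√(-8001 + s) = √(-8001 + √3279)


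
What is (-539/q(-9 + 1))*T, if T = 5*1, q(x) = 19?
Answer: -2695/19 ≈ -141.84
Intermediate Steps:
T = 5
(-539/q(-9 + 1))*T = -539/19*5 = -2695/19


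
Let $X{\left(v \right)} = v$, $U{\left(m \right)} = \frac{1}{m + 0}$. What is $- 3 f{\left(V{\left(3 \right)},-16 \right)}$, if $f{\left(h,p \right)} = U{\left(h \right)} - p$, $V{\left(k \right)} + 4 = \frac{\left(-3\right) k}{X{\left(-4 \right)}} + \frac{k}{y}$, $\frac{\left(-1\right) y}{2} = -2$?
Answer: $-45$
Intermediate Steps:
$y = 4$ ($y = \left(-2\right) \left(-2\right) = 4$)
$U{\left(m \right)} = \frac{1}{m}$
$V{\left(k \right)} = -4 + k$ ($V{\left(k \right)} = -4 + \left(\frac{\left(-3\right) k}{-4} + \frac{k}{4}\right) = -4 + \left(- 3 k \left(- \frac{1}{4}\right) + k \frac{1}{4}\right) = -4 + \left(\frac{3 k}{4} + \frac{k}{4}\right) = -4 + k$)
$f{\left(h,p \right)} = \frac{1}{h} - p$
$- 3 f{\left(V{\left(3 \right)},-16 \right)} = - 3 \left(\frac{1}{-4 + 3} - -16\right) = - 3 \left(\frac{1}{-1} + 16\right) = - 3 \left(-1 + 16\right) = \left(-3\right) 15 = -45$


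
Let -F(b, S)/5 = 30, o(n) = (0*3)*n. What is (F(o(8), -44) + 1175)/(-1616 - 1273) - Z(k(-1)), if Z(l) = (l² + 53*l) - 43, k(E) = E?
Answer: 273430/2889 ≈ 94.645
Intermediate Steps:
o(n) = 0 (o(n) = 0*n = 0)
F(b, S) = -150 (F(b, S) = -5*30 = -150)
Z(l) = -43 + l² + 53*l
(F(o(8), -44) + 1175)/(-1616 - 1273) - Z(k(-1)) = (-150 + 1175)/(-1616 - 1273) - (-43 + (-1)² + 53*(-1)) = 1025/(-2889) - (-43 + 1 - 53) = 1025*(-1/2889) - 1*(-95) = -1025/2889 + 95 = 273430/2889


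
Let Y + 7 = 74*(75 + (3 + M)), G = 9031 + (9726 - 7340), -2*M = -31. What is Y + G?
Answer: 18329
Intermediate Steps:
M = 31/2 (M = -½*(-31) = 31/2 ≈ 15.500)
G = 11417 (G = 9031 + 2386 = 11417)
Y = 6912 (Y = -7 + 74*(75 + (3 + 31/2)) = -7 + 74*(75 + 37/2) = -7 + 74*(187/2) = -7 + 6919 = 6912)
Y + G = 6912 + 11417 = 18329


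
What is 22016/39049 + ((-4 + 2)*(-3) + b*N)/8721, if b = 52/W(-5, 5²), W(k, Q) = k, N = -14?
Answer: 58212166/100160685 ≈ 0.58119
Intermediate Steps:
b = -52/5 (b = 52/(-5) = 52*(-⅕) = -52/5 ≈ -10.400)
22016/39049 + ((-4 + 2)*(-3) + b*N)/8721 = 22016/39049 + ((-4 + 2)*(-3) - 52/5*(-14))/8721 = 22016*(1/39049) + (-2*(-3) + 728/5)*(1/8721) = 22016/39049 + (6 + 728/5)*(1/8721) = 22016/39049 + (758/5)*(1/8721) = 22016/39049 + 758/43605 = 58212166/100160685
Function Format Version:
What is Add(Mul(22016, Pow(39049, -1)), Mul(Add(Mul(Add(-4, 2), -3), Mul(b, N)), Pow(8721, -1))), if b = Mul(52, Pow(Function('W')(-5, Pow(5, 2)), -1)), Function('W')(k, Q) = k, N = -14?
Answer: Rational(58212166, 100160685) ≈ 0.58119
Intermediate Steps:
b = Rational(-52, 5) (b = Mul(52, Pow(-5, -1)) = Mul(52, Rational(-1, 5)) = Rational(-52, 5) ≈ -10.400)
Add(Mul(22016, Pow(39049, -1)), Mul(Add(Mul(Add(-4, 2), -3), Mul(b, N)), Pow(8721, -1))) = Add(Mul(22016, Pow(39049, -1)), Mul(Add(Mul(Add(-4, 2), -3), Mul(Rational(-52, 5), -14)), Pow(8721, -1))) = Add(Mul(22016, Rational(1, 39049)), Mul(Add(Mul(-2, -3), Rational(728, 5)), Rational(1, 8721))) = Add(Rational(22016, 39049), Mul(Add(6, Rational(728, 5)), Rational(1, 8721))) = Add(Rational(22016, 39049), Mul(Rational(758, 5), Rational(1, 8721))) = Add(Rational(22016, 39049), Rational(758, 43605)) = Rational(58212166, 100160685)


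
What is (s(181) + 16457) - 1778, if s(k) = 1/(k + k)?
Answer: 5313799/362 ≈ 14679.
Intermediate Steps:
s(k) = 1/(2*k)
(s(181) + 16457) - 1778 = ((1/2)/181 + 16457) - 1778 = ((1/2)*(1/181) + 16457) - 1778 = (1/362 + 16457) - 1778 = 5957435/362 - 1778 = 5313799/362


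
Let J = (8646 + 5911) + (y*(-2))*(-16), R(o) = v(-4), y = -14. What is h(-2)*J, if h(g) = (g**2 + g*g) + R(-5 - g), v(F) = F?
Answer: 56436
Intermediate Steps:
R(o) = -4
h(g) = -4 + 2*g**2 (h(g) = (g**2 + g*g) - 4 = (g**2 + g**2) - 4 = 2*g**2 - 4 = -4 + 2*g**2)
J = 14109 (J = (8646 + 5911) - 14*(-2)*(-16) = 14557 + 28*(-16) = 14557 - 448 = 14109)
h(-2)*J = (-4 + 2*(-2)**2)*14109 = (-4 + 2*4)*14109 = (-4 + 8)*14109 = 4*14109 = 56436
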